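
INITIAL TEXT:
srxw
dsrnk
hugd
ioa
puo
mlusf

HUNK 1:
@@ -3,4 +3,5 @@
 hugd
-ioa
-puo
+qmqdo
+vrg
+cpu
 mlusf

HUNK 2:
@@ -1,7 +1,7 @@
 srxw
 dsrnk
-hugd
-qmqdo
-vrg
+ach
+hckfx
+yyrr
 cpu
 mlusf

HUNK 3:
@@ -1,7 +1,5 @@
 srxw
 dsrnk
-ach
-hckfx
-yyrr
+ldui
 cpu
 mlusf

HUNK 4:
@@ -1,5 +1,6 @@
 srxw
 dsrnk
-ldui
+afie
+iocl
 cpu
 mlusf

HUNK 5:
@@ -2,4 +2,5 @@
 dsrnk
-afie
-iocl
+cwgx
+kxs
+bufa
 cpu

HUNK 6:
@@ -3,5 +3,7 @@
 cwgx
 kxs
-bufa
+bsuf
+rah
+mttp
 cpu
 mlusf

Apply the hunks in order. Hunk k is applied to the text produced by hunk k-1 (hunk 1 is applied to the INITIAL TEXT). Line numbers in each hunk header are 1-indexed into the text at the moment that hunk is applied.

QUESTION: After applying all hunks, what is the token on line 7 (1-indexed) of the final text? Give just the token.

Hunk 1: at line 3 remove [ioa,puo] add [qmqdo,vrg,cpu] -> 7 lines: srxw dsrnk hugd qmqdo vrg cpu mlusf
Hunk 2: at line 1 remove [hugd,qmqdo,vrg] add [ach,hckfx,yyrr] -> 7 lines: srxw dsrnk ach hckfx yyrr cpu mlusf
Hunk 3: at line 1 remove [ach,hckfx,yyrr] add [ldui] -> 5 lines: srxw dsrnk ldui cpu mlusf
Hunk 4: at line 1 remove [ldui] add [afie,iocl] -> 6 lines: srxw dsrnk afie iocl cpu mlusf
Hunk 5: at line 2 remove [afie,iocl] add [cwgx,kxs,bufa] -> 7 lines: srxw dsrnk cwgx kxs bufa cpu mlusf
Hunk 6: at line 3 remove [bufa] add [bsuf,rah,mttp] -> 9 lines: srxw dsrnk cwgx kxs bsuf rah mttp cpu mlusf
Final line 7: mttp

Answer: mttp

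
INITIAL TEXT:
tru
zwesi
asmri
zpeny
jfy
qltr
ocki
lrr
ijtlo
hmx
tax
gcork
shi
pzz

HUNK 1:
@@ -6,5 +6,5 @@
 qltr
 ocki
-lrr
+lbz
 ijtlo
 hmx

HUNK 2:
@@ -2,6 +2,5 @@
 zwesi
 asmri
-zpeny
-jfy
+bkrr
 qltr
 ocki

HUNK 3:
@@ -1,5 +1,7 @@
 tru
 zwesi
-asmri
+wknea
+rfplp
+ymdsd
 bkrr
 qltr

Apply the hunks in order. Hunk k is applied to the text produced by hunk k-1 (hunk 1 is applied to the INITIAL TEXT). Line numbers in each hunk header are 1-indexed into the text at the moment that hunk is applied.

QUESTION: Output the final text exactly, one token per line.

Answer: tru
zwesi
wknea
rfplp
ymdsd
bkrr
qltr
ocki
lbz
ijtlo
hmx
tax
gcork
shi
pzz

Derivation:
Hunk 1: at line 6 remove [lrr] add [lbz] -> 14 lines: tru zwesi asmri zpeny jfy qltr ocki lbz ijtlo hmx tax gcork shi pzz
Hunk 2: at line 2 remove [zpeny,jfy] add [bkrr] -> 13 lines: tru zwesi asmri bkrr qltr ocki lbz ijtlo hmx tax gcork shi pzz
Hunk 3: at line 1 remove [asmri] add [wknea,rfplp,ymdsd] -> 15 lines: tru zwesi wknea rfplp ymdsd bkrr qltr ocki lbz ijtlo hmx tax gcork shi pzz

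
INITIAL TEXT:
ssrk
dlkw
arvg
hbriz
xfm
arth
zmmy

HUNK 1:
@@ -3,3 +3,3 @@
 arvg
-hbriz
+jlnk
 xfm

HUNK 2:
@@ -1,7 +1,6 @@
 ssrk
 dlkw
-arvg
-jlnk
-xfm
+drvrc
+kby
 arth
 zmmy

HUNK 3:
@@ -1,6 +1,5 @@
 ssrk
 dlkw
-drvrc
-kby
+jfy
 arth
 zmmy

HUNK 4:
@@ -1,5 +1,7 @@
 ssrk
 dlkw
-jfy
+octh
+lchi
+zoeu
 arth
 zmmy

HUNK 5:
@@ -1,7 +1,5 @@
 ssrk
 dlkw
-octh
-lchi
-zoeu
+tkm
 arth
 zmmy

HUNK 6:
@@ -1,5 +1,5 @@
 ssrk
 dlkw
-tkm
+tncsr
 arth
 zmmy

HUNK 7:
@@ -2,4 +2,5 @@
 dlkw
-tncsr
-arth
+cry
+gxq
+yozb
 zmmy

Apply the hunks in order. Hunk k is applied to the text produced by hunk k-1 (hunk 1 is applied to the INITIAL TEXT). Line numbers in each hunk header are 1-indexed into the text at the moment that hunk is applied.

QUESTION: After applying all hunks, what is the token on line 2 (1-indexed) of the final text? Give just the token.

Hunk 1: at line 3 remove [hbriz] add [jlnk] -> 7 lines: ssrk dlkw arvg jlnk xfm arth zmmy
Hunk 2: at line 1 remove [arvg,jlnk,xfm] add [drvrc,kby] -> 6 lines: ssrk dlkw drvrc kby arth zmmy
Hunk 3: at line 1 remove [drvrc,kby] add [jfy] -> 5 lines: ssrk dlkw jfy arth zmmy
Hunk 4: at line 1 remove [jfy] add [octh,lchi,zoeu] -> 7 lines: ssrk dlkw octh lchi zoeu arth zmmy
Hunk 5: at line 1 remove [octh,lchi,zoeu] add [tkm] -> 5 lines: ssrk dlkw tkm arth zmmy
Hunk 6: at line 1 remove [tkm] add [tncsr] -> 5 lines: ssrk dlkw tncsr arth zmmy
Hunk 7: at line 2 remove [tncsr,arth] add [cry,gxq,yozb] -> 6 lines: ssrk dlkw cry gxq yozb zmmy
Final line 2: dlkw

Answer: dlkw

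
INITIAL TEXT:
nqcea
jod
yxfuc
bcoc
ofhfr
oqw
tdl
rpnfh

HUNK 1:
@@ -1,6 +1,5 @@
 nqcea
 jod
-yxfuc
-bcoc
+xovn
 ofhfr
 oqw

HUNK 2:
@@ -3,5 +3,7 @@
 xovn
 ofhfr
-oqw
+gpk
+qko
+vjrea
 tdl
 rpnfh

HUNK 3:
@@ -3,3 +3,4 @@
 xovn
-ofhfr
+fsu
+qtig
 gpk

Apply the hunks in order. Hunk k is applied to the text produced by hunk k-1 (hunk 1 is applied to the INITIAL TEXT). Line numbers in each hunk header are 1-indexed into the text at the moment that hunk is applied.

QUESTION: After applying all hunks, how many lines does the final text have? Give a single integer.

Answer: 10

Derivation:
Hunk 1: at line 1 remove [yxfuc,bcoc] add [xovn] -> 7 lines: nqcea jod xovn ofhfr oqw tdl rpnfh
Hunk 2: at line 3 remove [oqw] add [gpk,qko,vjrea] -> 9 lines: nqcea jod xovn ofhfr gpk qko vjrea tdl rpnfh
Hunk 3: at line 3 remove [ofhfr] add [fsu,qtig] -> 10 lines: nqcea jod xovn fsu qtig gpk qko vjrea tdl rpnfh
Final line count: 10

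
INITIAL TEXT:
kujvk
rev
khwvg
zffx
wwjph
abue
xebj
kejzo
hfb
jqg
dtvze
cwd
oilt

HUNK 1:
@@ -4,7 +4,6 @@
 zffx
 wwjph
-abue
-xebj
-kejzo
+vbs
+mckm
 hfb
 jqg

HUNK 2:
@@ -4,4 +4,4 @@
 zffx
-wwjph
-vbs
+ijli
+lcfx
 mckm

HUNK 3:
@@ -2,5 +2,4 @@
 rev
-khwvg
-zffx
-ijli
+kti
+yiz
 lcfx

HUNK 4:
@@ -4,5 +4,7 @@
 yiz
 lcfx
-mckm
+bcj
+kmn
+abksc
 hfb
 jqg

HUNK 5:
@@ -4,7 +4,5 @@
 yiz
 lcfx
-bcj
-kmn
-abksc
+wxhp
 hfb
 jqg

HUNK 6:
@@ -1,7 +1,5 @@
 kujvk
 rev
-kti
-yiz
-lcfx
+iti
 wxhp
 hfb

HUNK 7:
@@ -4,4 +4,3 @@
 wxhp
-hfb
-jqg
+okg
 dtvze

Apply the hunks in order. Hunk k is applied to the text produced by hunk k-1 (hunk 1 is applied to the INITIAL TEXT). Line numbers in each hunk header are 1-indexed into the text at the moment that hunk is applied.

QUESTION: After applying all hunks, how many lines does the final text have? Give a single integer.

Hunk 1: at line 4 remove [abue,xebj,kejzo] add [vbs,mckm] -> 12 lines: kujvk rev khwvg zffx wwjph vbs mckm hfb jqg dtvze cwd oilt
Hunk 2: at line 4 remove [wwjph,vbs] add [ijli,lcfx] -> 12 lines: kujvk rev khwvg zffx ijli lcfx mckm hfb jqg dtvze cwd oilt
Hunk 3: at line 2 remove [khwvg,zffx,ijli] add [kti,yiz] -> 11 lines: kujvk rev kti yiz lcfx mckm hfb jqg dtvze cwd oilt
Hunk 4: at line 4 remove [mckm] add [bcj,kmn,abksc] -> 13 lines: kujvk rev kti yiz lcfx bcj kmn abksc hfb jqg dtvze cwd oilt
Hunk 5: at line 4 remove [bcj,kmn,abksc] add [wxhp] -> 11 lines: kujvk rev kti yiz lcfx wxhp hfb jqg dtvze cwd oilt
Hunk 6: at line 1 remove [kti,yiz,lcfx] add [iti] -> 9 lines: kujvk rev iti wxhp hfb jqg dtvze cwd oilt
Hunk 7: at line 4 remove [hfb,jqg] add [okg] -> 8 lines: kujvk rev iti wxhp okg dtvze cwd oilt
Final line count: 8

Answer: 8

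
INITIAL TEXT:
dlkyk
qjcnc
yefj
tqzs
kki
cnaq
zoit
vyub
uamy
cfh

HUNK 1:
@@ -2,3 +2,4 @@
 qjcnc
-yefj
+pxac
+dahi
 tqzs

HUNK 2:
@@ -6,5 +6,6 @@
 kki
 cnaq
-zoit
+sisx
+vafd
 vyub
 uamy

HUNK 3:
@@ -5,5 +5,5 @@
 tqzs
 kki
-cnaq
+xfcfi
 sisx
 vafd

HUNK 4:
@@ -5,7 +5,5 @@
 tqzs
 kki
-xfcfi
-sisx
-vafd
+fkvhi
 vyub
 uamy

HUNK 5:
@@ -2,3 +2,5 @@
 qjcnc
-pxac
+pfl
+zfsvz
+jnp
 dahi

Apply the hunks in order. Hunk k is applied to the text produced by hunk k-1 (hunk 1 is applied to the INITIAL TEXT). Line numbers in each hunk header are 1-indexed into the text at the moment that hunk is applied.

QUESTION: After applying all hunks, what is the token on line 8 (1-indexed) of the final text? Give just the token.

Answer: kki

Derivation:
Hunk 1: at line 2 remove [yefj] add [pxac,dahi] -> 11 lines: dlkyk qjcnc pxac dahi tqzs kki cnaq zoit vyub uamy cfh
Hunk 2: at line 6 remove [zoit] add [sisx,vafd] -> 12 lines: dlkyk qjcnc pxac dahi tqzs kki cnaq sisx vafd vyub uamy cfh
Hunk 3: at line 5 remove [cnaq] add [xfcfi] -> 12 lines: dlkyk qjcnc pxac dahi tqzs kki xfcfi sisx vafd vyub uamy cfh
Hunk 4: at line 5 remove [xfcfi,sisx,vafd] add [fkvhi] -> 10 lines: dlkyk qjcnc pxac dahi tqzs kki fkvhi vyub uamy cfh
Hunk 5: at line 2 remove [pxac] add [pfl,zfsvz,jnp] -> 12 lines: dlkyk qjcnc pfl zfsvz jnp dahi tqzs kki fkvhi vyub uamy cfh
Final line 8: kki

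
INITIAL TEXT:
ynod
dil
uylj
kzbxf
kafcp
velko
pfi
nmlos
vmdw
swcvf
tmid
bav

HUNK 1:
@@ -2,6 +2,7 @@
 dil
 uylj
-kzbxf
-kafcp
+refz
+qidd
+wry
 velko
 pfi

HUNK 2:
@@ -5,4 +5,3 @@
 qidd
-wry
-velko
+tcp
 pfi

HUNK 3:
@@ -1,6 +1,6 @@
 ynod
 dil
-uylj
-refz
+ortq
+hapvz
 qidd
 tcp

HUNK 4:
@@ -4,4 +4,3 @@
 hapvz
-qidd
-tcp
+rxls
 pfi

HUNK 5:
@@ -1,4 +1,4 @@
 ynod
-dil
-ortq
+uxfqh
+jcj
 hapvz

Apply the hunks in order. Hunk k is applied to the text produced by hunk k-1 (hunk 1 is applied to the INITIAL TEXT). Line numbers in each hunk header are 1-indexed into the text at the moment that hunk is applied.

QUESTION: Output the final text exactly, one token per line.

Answer: ynod
uxfqh
jcj
hapvz
rxls
pfi
nmlos
vmdw
swcvf
tmid
bav

Derivation:
Hunk 1: at line 2 remove [kzbxf,kafcp] add [refz,qidd,wry] -> 13 lines: ynod dil uylj refz qidd wry velko pfi nmlos vmdw swcvf tmid bav
Hunk 2: at line 5 remove [wry,velko] add [tcp] -> 12 lines: ynod dil uylj refz qidd tcp pfi nmlos vmdw swcvf tmid bav
Hunk 3: at line 1 remove [uylj,refz] add [ortq,hapvz] -> 12 lines: ynod dil ortq hapvz qidd tcp pfi nmlos vmdw swcvf tmid bav
Hunk 4: at line 4 remove [qidd,tcp] add [rxls] -> 11 lines: ynod dil ortq hapvz rxls pfi nmlos vmdw swcvf tmid bav
Hunk 5: at line 1 remove [dil,ortq] add [uxfqh,jcj] -> 11 lines: ynod uxfqh jcj hapvz rxls pfi nmlos vmdw swcvf tmid bav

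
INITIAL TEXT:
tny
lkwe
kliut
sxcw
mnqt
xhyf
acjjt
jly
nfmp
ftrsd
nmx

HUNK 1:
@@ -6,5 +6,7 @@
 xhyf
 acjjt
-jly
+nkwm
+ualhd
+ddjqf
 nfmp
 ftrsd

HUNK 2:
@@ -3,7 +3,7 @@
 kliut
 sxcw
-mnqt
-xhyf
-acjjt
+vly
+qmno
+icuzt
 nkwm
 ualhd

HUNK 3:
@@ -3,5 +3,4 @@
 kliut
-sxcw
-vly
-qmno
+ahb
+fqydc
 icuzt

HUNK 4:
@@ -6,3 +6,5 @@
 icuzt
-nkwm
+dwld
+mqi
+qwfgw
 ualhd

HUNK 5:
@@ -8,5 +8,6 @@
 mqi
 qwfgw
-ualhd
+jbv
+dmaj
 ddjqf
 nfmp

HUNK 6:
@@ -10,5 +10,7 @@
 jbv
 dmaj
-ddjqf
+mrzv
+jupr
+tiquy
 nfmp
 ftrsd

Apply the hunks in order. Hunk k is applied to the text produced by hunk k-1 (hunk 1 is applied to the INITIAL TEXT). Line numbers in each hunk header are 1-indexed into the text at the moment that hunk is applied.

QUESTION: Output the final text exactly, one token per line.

Answer: tny
lkwe
kliut
ahb
fqydc
icuzt
dwld
mqi
qwfgw
jbv
dmaj
mrzv
jupr
tiquy
nfmp
ftrsd
nmx

Derivation:
Hunk 1: at line 6 remove [jly] add [nkwm,ualhd,ddjqf] -> 13 lines: tny lkwe kliut sxcw mnqt xhyf acjjt nkwm ualhd ddjqf nfmp ftrsd nmx
Hunk 2: at line 3 remove [mnqt,xhyf,acjjt] add [vly,qmno,icuzt] -> 13 lines: tny lkwe kliut sxcw vly qmno icuzt nkwm ualhd ddjqf nfmp ftrsd nmx
Hunk 3: at line 3 remove [sxcw,vly,qmno] add [ahb,fqydc] -> 12 lines: tny lkwe kliut ahb fqydc icuzt nkwm ualhd ddjqf nfmp ftrsd nmx
Hunk 4: at line 6 remove [nkwm] add [dwld,mqi,qwfgw] -> 14 lines: tny lkwe kliut ahb fqydc icuzt dwld mqi qwfgw ualhd ddjqf nfmp ftrsd nmx
Hunk 5: at line 8 remove [ualhd] add [jbv,dmaj] -> 15 lines: tny lkwe kliut ahb fqydc icuzt dwld mqi qwfgw jbv dmaj ddjqf nfmp ftrsd nmx
Hunk 6: at line 10 remove [ddjqf] add [mrzv,jupr,tiquy] -> 17 lines: tny lkwe kliut ahb fqydc icuzt dwld mqi qwfgw jbv dmaj mrzv jupr tiquy nfmp ftrsd nmx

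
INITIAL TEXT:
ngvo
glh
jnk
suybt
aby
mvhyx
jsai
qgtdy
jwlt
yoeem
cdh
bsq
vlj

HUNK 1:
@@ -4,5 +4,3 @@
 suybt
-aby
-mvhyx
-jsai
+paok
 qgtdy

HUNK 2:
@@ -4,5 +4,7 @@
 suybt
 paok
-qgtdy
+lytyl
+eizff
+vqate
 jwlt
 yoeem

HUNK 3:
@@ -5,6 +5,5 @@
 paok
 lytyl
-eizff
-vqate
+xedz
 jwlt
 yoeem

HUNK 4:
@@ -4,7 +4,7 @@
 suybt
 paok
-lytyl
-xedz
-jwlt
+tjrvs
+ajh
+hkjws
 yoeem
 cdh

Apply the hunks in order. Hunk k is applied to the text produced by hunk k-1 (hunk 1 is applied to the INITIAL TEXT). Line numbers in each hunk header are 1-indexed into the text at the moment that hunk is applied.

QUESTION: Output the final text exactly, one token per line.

Answer: ngvo
glh
jnk
suybt
paok
tjrvs
ajh
hkjws
yoeem
cdh
bsq
vlj

Derivation:
Hunk 1: at line 4 remove [aby,mvhyx,jsai] add [paok] -> 11 lines: ngvo glh jnk suybt paok qgtdy jwlt yoeem cdh bsq vlj
Hunk 2: at line 4 remove [qgtdy] add [lytyl,eizff,vqate] -> 13 lines: ngvo glh jnk suybt paok lytyl eizff vqate jwlt yoeem cdh bsq vlj
Hunk 3: at line 5 remove [eizff,vqate] add [xedz] -> 12 lines: ngvo glh jnk suybt paok lytyl xedz jwlt yoeem cdh bsq vlj
Hunk 4: at line 4 remove [lytyl,xedz,jwlt] add [tjrvs,ajh,hkjws] -> 12 lines: ngvo glh jnk suybt paok tjrvs ajh hkjws yoeem cdh bsq vlj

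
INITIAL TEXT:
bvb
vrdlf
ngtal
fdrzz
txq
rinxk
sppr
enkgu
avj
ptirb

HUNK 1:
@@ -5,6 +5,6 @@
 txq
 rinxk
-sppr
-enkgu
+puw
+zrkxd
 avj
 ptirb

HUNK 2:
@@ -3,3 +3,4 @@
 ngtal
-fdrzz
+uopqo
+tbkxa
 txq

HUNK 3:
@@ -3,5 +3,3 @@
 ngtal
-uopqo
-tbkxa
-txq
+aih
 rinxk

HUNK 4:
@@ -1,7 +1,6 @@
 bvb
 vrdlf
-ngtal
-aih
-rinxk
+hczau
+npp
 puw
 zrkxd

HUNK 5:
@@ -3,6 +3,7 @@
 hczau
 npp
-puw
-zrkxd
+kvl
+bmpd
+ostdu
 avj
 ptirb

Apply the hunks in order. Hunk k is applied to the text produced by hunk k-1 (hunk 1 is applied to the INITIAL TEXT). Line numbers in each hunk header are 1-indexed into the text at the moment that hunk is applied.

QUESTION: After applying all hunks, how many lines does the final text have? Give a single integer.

Hunk 1: at line 5 remove [sppr,enkgu] add [puw,zrkxd] -> 10 lines: bvb vrdlf ngtal fdrzz txq rinxk puw zrkxd avj ptirb
Hunk 2: at line 3 remove [fdrzz] add [uopqo,tbkxa] -> 11 lines: bvb vrdlf ngtal uopqo tbkxa txq rinxk puw zrkxd avj ptirb
Hunk 3: at line 3 remove [uopqo,tbkxa,txq] add [aih] -> 9 lines: bvb vrdlf ngtal aih rinxk puw zrkxd avj ptirb
Hunk 4: at line 1 remove [ngtal,aih,rinxk] add [hczau,npp] -> 8 lines: bvb vrdlf hczau npp puw zrkxd avj ptirb
Hunk 5: at line 3 remove [puw,zrkxd] add [kvl,bmpd,ostdu] -> 9 lines: bvb vrdlf hczau npp kvl bmpd ostdu avj ptirb
Final line count: 9

Answer: 9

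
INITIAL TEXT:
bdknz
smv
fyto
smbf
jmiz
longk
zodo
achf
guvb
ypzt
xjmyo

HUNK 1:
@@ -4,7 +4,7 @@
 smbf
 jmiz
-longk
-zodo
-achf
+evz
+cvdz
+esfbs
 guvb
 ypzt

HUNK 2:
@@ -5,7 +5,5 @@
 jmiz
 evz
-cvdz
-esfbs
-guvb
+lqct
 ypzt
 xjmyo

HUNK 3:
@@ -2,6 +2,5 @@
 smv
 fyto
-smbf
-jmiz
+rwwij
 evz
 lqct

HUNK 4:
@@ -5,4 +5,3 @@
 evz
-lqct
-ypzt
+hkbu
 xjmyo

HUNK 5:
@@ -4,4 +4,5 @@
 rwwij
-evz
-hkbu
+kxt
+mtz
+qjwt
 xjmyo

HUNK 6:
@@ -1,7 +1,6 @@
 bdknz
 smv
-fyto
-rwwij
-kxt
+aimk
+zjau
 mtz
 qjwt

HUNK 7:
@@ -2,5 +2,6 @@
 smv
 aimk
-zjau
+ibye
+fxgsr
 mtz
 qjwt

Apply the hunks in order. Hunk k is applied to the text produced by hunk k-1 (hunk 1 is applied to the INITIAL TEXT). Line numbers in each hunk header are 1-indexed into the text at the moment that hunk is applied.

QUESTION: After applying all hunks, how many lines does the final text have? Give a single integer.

Answer: 8

Derivation:
Hunk 1: at line 4 remove [longk,zodo,achf] add [evz,cvdz,esfbs] -> 11 lines: bdknz smv fyto smbf jmiz evz cvdz esfbs guvb ypzt xjmyo
Hunk 2: at line 5 remove [cvdz,esfbs,guvb] add [lqct] -> 9 lines: bdknz smv fyto smbf jmiz evz lqct ypzt xjmyo
Hunk 3: at line 2 remove [smbf,jmiz] add [rwwij] -> 8 lines: bdknz smv fyto rwwij evz lqct ypzt xjmyo
Hunk 4: at line 5 remove [lqct,ypzt] add [hkbu] -> 7 lines: bdknz smv fyto rwwij evz hkbu xjmyo
Hunk 5: at line 4 remove [evz,hkbu] add [kxt,mtz,qjwt] -> 8 lines: bdknz smv fyto rwwij kxt mtz qjwt xjmyo
Hunk 6: at line 1 remove [fyto,rwwij,kxt] add [aimk,zjau] -> 7 lines: bdknz smv aimk zjau mtz qjwt xjmyo
Hunk 7: at line 2 remove [zjau] add [ibye,fxgsr] -> 8 lines: bdknz smv aimk ibye fxgsr mtz qjwt xjmyo
Final line count: 8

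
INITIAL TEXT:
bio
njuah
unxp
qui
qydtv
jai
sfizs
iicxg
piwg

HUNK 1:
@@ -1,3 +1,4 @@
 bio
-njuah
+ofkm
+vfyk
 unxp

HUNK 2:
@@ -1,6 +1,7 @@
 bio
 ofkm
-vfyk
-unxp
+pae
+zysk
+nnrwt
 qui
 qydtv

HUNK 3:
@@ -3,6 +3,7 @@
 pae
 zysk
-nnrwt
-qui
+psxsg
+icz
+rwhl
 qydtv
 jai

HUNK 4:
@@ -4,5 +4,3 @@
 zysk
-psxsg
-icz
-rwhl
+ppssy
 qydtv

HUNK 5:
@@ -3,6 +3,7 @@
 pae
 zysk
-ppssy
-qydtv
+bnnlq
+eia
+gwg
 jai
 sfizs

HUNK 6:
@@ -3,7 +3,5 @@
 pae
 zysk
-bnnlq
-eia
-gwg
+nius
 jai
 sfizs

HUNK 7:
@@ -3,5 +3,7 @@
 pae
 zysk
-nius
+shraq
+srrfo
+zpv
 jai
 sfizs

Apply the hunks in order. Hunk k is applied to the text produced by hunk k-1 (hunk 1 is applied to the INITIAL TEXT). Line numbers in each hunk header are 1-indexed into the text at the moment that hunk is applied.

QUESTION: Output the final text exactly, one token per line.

Hunk 1: at line 1 remove [njuah] add [ofkm,vfyk] -> 10 lines: bio ofkm vfyk unxp qui qydtv jai sfizs iicxg piwg
Hunk 2: at line 1 remove [vfyk,unxp] add [pae,zysk,nnrwt] -> 11 lines: bio ofkm pae zysk nnrwt qui qydtv jai sfizs iicxg piwg
Hunk 3: at line 3 remove [nnrwt,qui] add [psxsg,icz,rwhl] -> 12 lines: bio ofkm pae zysk psxsg icz rwhl qydtv jai sfizs iicxg piwg
Hunk 4: at line 4 remove [psxsg,icz,rwhl] add [ppssy] -> 10 lines: bio ofkm pae zysk ppssy qydtv jai sfizs iicxg piwg
Hunk 5: at line 3 remove [ppssy,qydtv] add [bnnlq,eia,gwg] -> 11 lines: bio ofkm pae zysk bnnlq eia gwg jai sfizs iicxg piwg
Hunk 6: at line 3 remove [bnnlq,eia,gwg] add [nius] -> 9 lines: bio ofkm pae zysk nius jai sfizs iicxg piwg
Hunk 7: at line 3 remove [nius] add [shraq,srrfo,zpv] -> 11 lines: bio ofkm pae zysk shraq srrfo zpv jai sfizs iicxg piwg

Answer: bio
ofkm
pae
zysk
shraq
srrfo
zpv
jai
sfizs
iicxg
piwg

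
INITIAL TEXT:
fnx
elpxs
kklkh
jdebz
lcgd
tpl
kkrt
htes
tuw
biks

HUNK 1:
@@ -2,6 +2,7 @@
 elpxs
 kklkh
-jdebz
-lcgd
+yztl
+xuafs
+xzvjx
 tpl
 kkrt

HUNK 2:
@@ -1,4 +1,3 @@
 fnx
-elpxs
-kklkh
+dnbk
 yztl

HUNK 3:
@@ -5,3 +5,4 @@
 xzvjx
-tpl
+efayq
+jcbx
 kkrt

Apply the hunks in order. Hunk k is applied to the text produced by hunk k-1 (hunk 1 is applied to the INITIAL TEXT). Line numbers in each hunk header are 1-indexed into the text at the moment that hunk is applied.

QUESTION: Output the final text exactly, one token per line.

Answer: fnx
dnbk
yztl
xuafs
xzvjx
efayq
jcbx
kkrt
htes
tuw
biks

Derivation:
Hunk 1: at line 2 remove [jdebz,lcgd] add [yztl,xuafs,xzvjx] -> 11 lines: fnx elpxs kklkh yztl xuafs xzvjx tpl kkrt htes tuw biks
Hunk 2: at line 1 remove [elpxs,kklkh] add [dnbk] -> 10 lines: fnx dnbk yztl xuafs xzvjx tpl kkrt htes tuw biks
Hunk 3: at line 5 remove [tpl] add [efayq,jcbx] -> 11 lines: fnx dnbk yztl xuafs xzvjx efayq jcbx kkrt htes tuw biks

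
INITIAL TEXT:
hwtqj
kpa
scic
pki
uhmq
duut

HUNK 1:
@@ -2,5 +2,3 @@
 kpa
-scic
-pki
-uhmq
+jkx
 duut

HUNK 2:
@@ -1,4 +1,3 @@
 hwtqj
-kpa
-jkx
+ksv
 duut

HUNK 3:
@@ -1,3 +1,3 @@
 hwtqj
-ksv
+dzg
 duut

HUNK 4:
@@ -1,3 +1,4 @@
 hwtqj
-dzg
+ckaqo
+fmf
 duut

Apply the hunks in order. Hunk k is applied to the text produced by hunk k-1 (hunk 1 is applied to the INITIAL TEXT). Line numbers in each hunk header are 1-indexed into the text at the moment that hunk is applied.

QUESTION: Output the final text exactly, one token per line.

Hunk 1: at line 2 remove [scic,pki,uhmq] add [jkx] -> 4 lines: hwtqj kpa jkx duut
Hunk 2: at line 1 remove [kpa,jkx] add [ksv] -> 3 lines: hwtqj ksv duut
Hunk 3: at line 1 remove [ksv] add [dzg] -> 3 lines: hwtqj dzg duut
Hunk 4: at line 1 remove [dzg] add [ckaqo,fmf] -> 4 lines: hwtqj ckaqo fmf duut

Answer: hwtqj
ckaqo
fmf
duut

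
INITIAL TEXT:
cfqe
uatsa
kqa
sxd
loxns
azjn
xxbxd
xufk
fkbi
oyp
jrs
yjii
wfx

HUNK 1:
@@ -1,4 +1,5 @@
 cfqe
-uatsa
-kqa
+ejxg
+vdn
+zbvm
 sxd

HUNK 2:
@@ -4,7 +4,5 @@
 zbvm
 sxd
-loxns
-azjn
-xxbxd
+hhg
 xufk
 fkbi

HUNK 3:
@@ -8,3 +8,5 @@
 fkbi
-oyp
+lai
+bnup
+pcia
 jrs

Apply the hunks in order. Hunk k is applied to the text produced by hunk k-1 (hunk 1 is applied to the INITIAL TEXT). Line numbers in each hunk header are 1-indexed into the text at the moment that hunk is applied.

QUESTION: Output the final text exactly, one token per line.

Hunk 1: at line 1 remove [uatsa,kqa] add [ejxg,vdn,zbvm] -> 14 lines: cfqe ejxg vdn zbvm sxd loxns azjn xxbxd xufk fkbi oyp jrs yjii wfx
Hunk 2: at line 4 remove [loxns,azjn,xxbxd] add [hhg] -> 12 lines: cfqe ejxg vdn zbvm sxd hhg xufk fkbi oyp jrs yjii wfx
Hunk 3: at line 8 remove [oyp] add [lai,bnup,pcia] -> 14 lines: cfqe ejxg vdn zbvm sxd hhg xufk fkbi lai bnup pcia jrs yjii wfx

Answer: cfqe
ejxg
vdn
zbvm
sxd
hhg
xufk
fkbi
lai
bnup
pcia
jrs
yjii
wfx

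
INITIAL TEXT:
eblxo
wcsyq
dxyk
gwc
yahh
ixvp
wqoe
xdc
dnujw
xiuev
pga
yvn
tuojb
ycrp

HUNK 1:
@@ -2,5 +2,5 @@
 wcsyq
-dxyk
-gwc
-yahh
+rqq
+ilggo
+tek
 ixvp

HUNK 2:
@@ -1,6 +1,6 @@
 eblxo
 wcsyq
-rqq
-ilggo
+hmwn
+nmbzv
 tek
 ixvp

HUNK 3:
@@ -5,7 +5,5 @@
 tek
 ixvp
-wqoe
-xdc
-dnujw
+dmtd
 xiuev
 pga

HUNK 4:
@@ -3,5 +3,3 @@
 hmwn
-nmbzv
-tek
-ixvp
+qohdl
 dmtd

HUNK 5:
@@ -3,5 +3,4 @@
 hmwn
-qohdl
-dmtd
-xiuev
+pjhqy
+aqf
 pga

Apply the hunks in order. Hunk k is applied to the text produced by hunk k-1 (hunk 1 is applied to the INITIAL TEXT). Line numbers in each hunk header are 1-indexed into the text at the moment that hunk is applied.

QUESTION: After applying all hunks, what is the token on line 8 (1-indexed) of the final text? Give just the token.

Answer: tuojb

Derivation:
Hunk 1: at line 2 remove [dxyk,gwc,yahh] add [rqq,ilggo,tek] -> 14 lines: eblxo wcsyq rqq ilggo tek ixvp wqoe xdc dnujw xiuev pga yvn tuojb ycrp
Hunk 2: at line 1 remove [rqq,ilggo] add [hmwn,nmbzv] -> 14 lines: eblxo wcsyq hmwn nmbzv tek ixvp wqoe xdc dnujw xiuev pga yvn tuojb ycrp
Hunk 3: at line 5 remove [wqoe,xdc,dnujw] add [dmtd] -> 12 lines: eblxo wcsyq hmwn nmbzv tek ixvp dmtd xiuev pga yvn tuojb ycrp
Hunk 4: at line 3 remove [nmbzv,tek,ixvp] add [qohdl] -> 10 lines: eblxo wcsyq hmwn qohdl dmtd xiuev pga yvn tuojb ycrp
Hunk 5: at line 3 remove [qohdl,dmtd,xiuev] add [pjhqy,aqf] -> 9 lines: eblxo wcsyq hmwn pjhqy aqf pga yvn tuojb ycrp
Final line 8: tuojb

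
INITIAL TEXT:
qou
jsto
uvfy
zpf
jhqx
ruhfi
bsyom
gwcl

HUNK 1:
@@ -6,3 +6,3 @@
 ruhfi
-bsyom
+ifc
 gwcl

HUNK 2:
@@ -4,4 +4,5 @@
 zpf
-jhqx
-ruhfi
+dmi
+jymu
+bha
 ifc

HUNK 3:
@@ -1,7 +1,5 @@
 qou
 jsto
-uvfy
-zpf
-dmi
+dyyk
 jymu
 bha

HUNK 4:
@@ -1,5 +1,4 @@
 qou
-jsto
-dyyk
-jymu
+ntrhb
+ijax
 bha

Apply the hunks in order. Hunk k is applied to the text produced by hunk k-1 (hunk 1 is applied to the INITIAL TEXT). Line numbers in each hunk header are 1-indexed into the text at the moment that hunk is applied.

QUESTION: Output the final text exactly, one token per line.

Answer: qou
ntrhb
ijax
bha
ifc
gwcl

Derivation:
Hunk 1: at line 6 remove [bsyom] add [ifc] -> 8 lines: qou jsto uvfy zpf jhqx ruhfi ifc gwcl
Hunk 2: at line 4 remove [jhqx,ruhfi] add [dmi,jymu,bha] -> 9 lines: qou jsto uvfy zpf dmi jymu bha ifc gwcl
Hunk 3: at line 1 remove [uvfy,zpf,dmi] add [dyyk] -> 7 lines: qou jsto dyyk jymu bha ifc gwcl
Hunk 4: at line 1 remove [jsto,dyyk,jymu] add [ntrhb,ijax] -> 6 lines: qou ntrhb ijax bha ifc gwcl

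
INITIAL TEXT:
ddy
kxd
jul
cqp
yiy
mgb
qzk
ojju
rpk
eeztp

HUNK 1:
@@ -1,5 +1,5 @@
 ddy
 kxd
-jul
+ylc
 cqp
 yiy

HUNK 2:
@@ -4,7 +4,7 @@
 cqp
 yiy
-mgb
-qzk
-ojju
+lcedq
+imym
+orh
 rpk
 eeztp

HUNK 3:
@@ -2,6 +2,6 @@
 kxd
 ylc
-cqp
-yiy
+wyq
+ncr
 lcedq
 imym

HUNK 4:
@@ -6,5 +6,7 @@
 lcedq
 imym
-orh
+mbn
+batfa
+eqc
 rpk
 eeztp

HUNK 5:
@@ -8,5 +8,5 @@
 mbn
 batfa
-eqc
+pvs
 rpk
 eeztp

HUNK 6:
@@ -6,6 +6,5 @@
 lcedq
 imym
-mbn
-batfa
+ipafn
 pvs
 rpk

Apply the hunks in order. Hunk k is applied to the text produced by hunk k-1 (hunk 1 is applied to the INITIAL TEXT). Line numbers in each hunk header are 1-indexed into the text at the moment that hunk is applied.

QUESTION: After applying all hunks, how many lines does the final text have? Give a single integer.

Answer: 11

Derivation:
Hunk 1: at line 1 remove [jul] add [ylc] -> 10 lines: ddy kxd ylc cqp yiy mgb qzk ojju rpk eeztp
Hunk 2: at line 4 remove [mgb,qzk,ojju] add [lcedq,imym,orh] -> 10 lines: ddy kxd ylc cqp yiy lcedq imym orh rpk eeztp
Hunk 3: at line 2 remove [cqp,yiy] add [wyq,ncr] -> 10 lines: ddy kxd ylc wyq ncr lcedq imym orh rpk eeztp
Hunk 4: at line 6 remove [orh] add [mbn,batfa,eqc] -> 12 lines: ddy kxd ylc wyq ncr lcedq imym mbn batfa eqc rpk eeztp
Hunk 5: at line 8 remove [eqc] add [pvs] -> 12 lines: ddy kxd ylc wyq ncr lcedq imym mbn batfa pvs rpk eeztp
Hunk 6: at line 6 remove [mbn,batfa] add [ipafn] -> 11 lines: ddy kxd ylc wyq ncr lcedq imym ipafn pvs rpk eeztp
Final line count: 11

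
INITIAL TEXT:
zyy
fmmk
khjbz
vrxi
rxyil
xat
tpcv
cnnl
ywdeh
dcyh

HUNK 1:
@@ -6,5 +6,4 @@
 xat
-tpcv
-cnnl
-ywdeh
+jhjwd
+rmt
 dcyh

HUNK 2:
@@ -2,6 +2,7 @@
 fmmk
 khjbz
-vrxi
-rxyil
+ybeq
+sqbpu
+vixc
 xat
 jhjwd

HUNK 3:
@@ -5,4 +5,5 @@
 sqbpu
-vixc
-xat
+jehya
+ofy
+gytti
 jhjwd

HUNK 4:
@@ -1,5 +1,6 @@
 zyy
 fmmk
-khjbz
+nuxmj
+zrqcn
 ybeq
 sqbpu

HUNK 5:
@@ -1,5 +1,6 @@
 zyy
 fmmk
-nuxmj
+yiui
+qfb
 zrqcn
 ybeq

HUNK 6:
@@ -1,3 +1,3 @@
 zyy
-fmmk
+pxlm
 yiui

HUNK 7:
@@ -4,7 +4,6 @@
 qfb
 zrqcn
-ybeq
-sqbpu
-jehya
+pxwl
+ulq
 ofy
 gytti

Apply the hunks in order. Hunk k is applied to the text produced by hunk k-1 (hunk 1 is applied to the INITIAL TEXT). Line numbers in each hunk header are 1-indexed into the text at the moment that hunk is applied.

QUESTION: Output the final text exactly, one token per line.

Answer: zyy
pxlm
yiui
qfb
zrqcn
pxwl
ulq
ofy
gytti
jhjwd
rmt
dcyh

Derivation:
Hunk 1: at line 6 remove [tpcv,cnnl,ywdeh] add [jhjwd,rmt] -> 9 lines: zyy fmmk khjbz vrxi rxyil xat jhjwd rmt dcyh
Hunk 2: at line 2 remove [vrxi,rxyil] add [ybeq,sqbpu,vixc] -> 10 lines: zyy fmmk khjbz ybeq sqbpu vixc xat jhjwd rmt dcyh
Hunk 3: at line 5 remove [vixc,xat] add [jehya,ofy,gytti] -> 11 lines: zyy fmmk khjbz ybeq sqbpu jehya ofy gytti jhjwd rmt dcyh
Hunk 4: at line 1 remove [khjbz] add [nuxmj,zrqcn] -> 12 lines: zyy fmmk nuxmj zrqcn ybeq sqbpu jehya ofy gytti jhjwd rmt dcyh
Hunk 5: at line 1 remove [nuxmj] add [yiui,qfb] -> 13 lines: zyy fmmk yiui qfb zrqcn ybeq sqbpu jehya ofy gytti jhjwd rmt dcyh
Hunk 6: at line 1 remove [fmmk] add [pxlm] -> 13 lines: zyy pxlm yiui qfb zrqcn ybeq sqbpu jehya ofy gytti jhjwd rmt dcyh
Hunk 7: at line 4 remove [ybeq,sqbpu,jehya] add [pxwl,ulq] -> 12 lines: zyy pxlm yiui qfb zrqcn pxwl ulq ofy gytti jhjwd rmt dcyh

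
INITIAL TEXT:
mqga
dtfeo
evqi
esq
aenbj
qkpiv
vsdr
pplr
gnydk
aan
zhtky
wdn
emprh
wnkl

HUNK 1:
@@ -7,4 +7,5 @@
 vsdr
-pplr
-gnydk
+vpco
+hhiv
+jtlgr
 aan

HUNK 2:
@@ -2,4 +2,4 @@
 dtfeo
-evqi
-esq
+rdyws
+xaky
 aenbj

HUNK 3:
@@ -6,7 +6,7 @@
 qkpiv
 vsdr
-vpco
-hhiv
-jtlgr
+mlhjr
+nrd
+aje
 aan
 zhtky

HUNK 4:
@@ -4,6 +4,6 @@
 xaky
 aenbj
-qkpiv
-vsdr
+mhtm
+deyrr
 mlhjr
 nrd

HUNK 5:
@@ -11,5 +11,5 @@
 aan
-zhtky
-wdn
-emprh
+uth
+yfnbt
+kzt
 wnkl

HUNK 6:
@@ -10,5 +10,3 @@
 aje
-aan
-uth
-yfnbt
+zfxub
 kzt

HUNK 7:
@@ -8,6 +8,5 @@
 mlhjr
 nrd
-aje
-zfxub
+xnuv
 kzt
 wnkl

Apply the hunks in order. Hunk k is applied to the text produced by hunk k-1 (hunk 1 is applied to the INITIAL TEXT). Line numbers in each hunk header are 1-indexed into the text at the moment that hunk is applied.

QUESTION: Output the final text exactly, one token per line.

Answer: mqga
dtfeo
rdyws
xaky
aenbj
mhtm
deyrr
mlhjr
nrd
xnuv
kzt
wnkl

Derivation:
Hunk 1: at line 7 remove [pplr,gnydk] add [vpco,hhiv,jtlgr] -> 15 lines: mqga dtfeo evqi esq aenbj qkpiv vsdr vpco hhiv jtlgr aan zhtky wdn emprh wnkl
Hunk 2: at line 2 remove [evqi,esq] add [rdyws,xaky] -> 15 lines: mqga dtfeo rdyws xaky aenbj qkpiv vsdr vpco hhiv jtlgr aan zhtky wdn emprh wnkl
Hunk 3: at line 6 remove [vpco,hhiv,jtlgr] add [mlhjr,nrd,aje] -> 15 lines: mqga dtfeo rdyws xaky aenbj qkpiv vsdr mlhjr nrd aje aan zhtky wdn emprh wnkl
Hunk 4: at line 4 remove [qkpiv,vsdr] add [mhtm,deyrr] -> 15 lines: mqga dtfeo rdyws xaky aenbj mhtm deyrr mlhjr nrd aje aan zhtky wdn emprh wnkl
Hunk 5: at line 11 remove [zhtky,wdn,emprh] add [uth,yfnbt,kzt] -> 15 lines: mqga dtfeo rdyws xaky aenbj mhtm deyrr mlhjr nrd aje aan uth yfnbt kzt wnkl
Hunk 6: at line 10 remove [aan,uth,yfnbt] add [zfxub] -> 13 lines: mqga dtfeo rdyws xaky aenbj mhtm deyrr mlhjr nrd aje zfxub kzt wnkl
Hunk 7: at line 8 remove [aje,zfxub] add [xnuv] -> 12 lines: mqga dtfeo rdyws xaky aenbj mhtm deyrr mlhjr nrd xnuv kzt wnkl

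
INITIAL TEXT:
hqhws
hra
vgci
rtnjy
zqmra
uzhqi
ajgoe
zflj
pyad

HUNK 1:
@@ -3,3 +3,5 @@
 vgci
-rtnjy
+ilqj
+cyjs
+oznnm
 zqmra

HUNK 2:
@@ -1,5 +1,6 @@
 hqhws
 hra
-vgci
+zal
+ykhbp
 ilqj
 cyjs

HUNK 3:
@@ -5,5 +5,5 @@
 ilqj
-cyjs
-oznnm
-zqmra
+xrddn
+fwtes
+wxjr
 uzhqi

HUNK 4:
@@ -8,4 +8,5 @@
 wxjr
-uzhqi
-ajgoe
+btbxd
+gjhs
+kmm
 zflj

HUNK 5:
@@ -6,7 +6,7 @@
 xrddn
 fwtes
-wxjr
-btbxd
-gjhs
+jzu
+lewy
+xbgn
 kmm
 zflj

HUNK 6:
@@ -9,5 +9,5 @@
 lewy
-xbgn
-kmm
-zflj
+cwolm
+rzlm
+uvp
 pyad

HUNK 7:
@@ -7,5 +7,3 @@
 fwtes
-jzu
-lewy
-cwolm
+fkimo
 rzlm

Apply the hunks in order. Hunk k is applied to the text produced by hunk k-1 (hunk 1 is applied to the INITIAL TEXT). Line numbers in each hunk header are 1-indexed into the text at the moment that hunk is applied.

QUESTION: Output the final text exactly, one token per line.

Answer: hqhws
hra
zal
ykhbp
ilqj
xrddn
fwtes
fkimo
rzlm
uvp
pyad

Derivation:
Hunk 1: at line 3 remove [rtnjy] add [ilqj,cyjs,oznnm] -> 11 lines: hqhws hra vgci ilqj cyjs oznnm zqmra uzhqi ajgoe zflj pyad
Hunk 2: at line 1 remove [vgci] add [zal,ykhbp] -> 12 lines: hqhws hra zal ykhbp ilqj cyjs oznnm zqmra uzhqi ajgoe zflj pyad
Hunk 3: at line 5 remove [cyjs,oznnm,zqmra] add [xrddn,fwtes,wxjr] -> 12 lines: hqhws hra zal ykhbp ilqj xrddn fwtes wxjr uzhqi ajgoe zflj pyad
Hunk 4: at line 8 remove [uzhqi,ajgoe] add [btbxd,gjhs,kmm] -> 13 lines: hqhws hra zal ykhbp ilqj xrddn fwtes wxjr btbxd gjhs kmm zflj pyad
Hunk 5: at line 6 remove [wxjr,btbxd,gjhs] add [jzu,lewy,xbgn] -> 13 lines: hqhws hra zal ykhbp ilqj xrddn fwtes jzu lewy xbgn kmm zflj pyad
Hunk 6: at line 9 remove [xbgn,kmm,zflj] add [cwolm,rzlm,uvp] -> 13 lines: hqhws hra zal ykhbp ilqj xrddn fwtes jzu lewy cwolm rzlm uvp pyad
Hunk 7: at line 7 remove [jzu,lewy,cwolm] add [fkimo] -> 11 lines: hqhws hra zal ykhbp ilqj xrddn fwtes fkimo rzlm uvp pyad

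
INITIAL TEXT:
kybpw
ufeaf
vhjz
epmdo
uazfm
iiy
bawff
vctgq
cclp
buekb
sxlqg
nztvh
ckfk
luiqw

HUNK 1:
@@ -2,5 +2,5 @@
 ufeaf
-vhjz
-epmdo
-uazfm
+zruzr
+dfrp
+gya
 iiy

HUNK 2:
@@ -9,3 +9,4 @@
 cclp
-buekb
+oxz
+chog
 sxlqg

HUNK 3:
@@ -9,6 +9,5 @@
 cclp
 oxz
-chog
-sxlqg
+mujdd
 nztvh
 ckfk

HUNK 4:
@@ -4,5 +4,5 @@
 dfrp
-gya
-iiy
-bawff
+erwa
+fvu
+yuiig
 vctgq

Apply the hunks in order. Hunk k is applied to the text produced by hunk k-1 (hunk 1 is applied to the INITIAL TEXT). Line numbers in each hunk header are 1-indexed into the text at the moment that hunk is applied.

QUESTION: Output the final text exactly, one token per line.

Answer: kybpw
ufeaf
zruzr
dfrp
erwa
fvu
yuiig
vctgq
cclp
oxz
mujdd
nztvh
ckfk
luiqw

Derivation:
Hunk 1: at line 2 remove [vhjz,epmdo,uazfm] add [zruzr,dfrp,gya] -> 14 lines: kybpw ufeaf zruzr dfrp gya iiy bawff vctgq cclp buekb sxlqg nztvh ckfk luiqw
Hunk 2: at line 9 remove [buekb] add [oxz,chog] -> 15 lines: kybpw ufeaf zruzr dfrp gya iiy bawff vctgq cclp oxz chog sxlqg nztvh ckfk luiqw
Hunk 3: at line 9 remove [chog,sxlqg] add [mujdd] -> 14 lines: kybpw ufeaf zruzr dfrp gya iiy bawff vctgq cclp oxz mujdd nztvh ckfk luiqw
Hunk 4: at line 4 remove [gya,iiy,bawff] add [erwa,fvu,yuiig] -> 14 lines: kybpw ufeaf zruzr dfrp erwa fvu yuiig vctgq cclp oxz mujdd nztvh ckfk luiqw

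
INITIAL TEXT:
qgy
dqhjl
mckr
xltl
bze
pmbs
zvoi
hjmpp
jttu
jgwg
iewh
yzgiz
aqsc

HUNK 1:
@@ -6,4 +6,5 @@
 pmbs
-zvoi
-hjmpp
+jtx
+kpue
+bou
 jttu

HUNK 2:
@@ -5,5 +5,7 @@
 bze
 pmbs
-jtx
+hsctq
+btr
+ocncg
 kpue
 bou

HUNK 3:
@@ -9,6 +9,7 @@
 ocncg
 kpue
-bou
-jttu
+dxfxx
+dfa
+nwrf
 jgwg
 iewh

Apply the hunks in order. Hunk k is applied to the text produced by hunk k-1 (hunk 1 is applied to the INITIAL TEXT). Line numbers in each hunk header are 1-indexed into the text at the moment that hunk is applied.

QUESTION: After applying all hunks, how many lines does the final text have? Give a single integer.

Hunk 1: at line 6 remove [zvoi,hjmpp] add [jtx,kpue,bou] -> 14 lines: qgy dqhjl mckr xltl bze pmbs jtx kpue bou jttu jgwg iewh yzgiz aqsc
Hunk 2: at line 5 remove [jtx] add [hsctq,btr,ocncg] -> 16 lines: qgy dqhjl mckr xltl bze pmbs hsctq btr ocncg kpue bou jttu jgwg iewh yzgiz aqsc
Hunk 3: at line 9 remove [bou,jttu] add [dxfxx,dfa,nwrf] -> 17 lines: qgy dqhjl mckr xltl bze pmbs hsctq btr ocncg kpue dxfxx dfa nwrf jgwg iewh yzgiz aqsc
Final line count: 17

Answer: 17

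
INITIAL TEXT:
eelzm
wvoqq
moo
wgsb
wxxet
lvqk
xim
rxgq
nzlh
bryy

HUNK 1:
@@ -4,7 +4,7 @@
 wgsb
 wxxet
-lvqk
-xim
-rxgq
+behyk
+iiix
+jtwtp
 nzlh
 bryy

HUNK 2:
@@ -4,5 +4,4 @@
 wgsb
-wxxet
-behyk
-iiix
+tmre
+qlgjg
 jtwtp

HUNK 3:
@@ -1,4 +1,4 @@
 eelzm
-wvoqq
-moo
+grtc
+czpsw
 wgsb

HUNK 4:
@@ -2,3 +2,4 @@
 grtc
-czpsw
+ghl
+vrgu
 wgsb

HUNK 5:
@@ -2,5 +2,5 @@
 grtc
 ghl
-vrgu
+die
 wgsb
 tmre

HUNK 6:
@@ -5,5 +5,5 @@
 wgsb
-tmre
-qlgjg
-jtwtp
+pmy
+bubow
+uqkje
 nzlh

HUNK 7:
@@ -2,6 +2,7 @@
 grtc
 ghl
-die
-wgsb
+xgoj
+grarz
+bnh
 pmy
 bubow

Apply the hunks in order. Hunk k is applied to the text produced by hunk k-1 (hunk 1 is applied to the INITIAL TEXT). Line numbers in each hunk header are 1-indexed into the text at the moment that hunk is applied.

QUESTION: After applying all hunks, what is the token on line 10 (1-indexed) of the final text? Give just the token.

Hunk 1: at line 4 remove [lvqk,xim,rxgq] add [behyk,iiix,jtwtp] -> 10 lines: eelzm wvoqq moo wgsb wxxet behyk iiix jtwtp nzlh bryy
Hunk 2: at line 4 remove [wxxet,behyk,iiix] add [tmre,qlgjg] -> 9 lines: eelzm wvoqq moo wgsb tmre qlgjg jtwtp nzlh bryy
Hunk 3: at line 1 remove [wvoqq,moo] add [grtc,czpsw] -> 9 lines: eelzm grtc czpsw wgsb tmre qlgjg jtwtp nzlh bryy
Hunk 4: at line 2 remove [czpsw] add [ghl,vrgu] -> 10 lines: eelzm grtc ghl vrgu wgsb tmre qlgjg jtwtp nzlh bryy
Hunk 5: at line 2 remove [vrgu] add [die] -> 10 lines: eelzm grtc ghl die wgsb tmre qlgjg jtwtp nzlh bryy
Hunk 6: at line 5 remove [tmre,qlgjg,jtwtp] add [pmy,bubow,uqkje] -> 10 lines: eelzm grtc ghl die wgsb pmy bubow uqkje nzlh bryy
Hunk 7: at line 2 remove [die,wgsb] add [xgoj,grarz,bnh] -> 11 lines: eelzm grtc ghl xgoj grarz bnh pmy bubow uqkje nzlh bryy
Final line 10: nzlh

Answer: nzlh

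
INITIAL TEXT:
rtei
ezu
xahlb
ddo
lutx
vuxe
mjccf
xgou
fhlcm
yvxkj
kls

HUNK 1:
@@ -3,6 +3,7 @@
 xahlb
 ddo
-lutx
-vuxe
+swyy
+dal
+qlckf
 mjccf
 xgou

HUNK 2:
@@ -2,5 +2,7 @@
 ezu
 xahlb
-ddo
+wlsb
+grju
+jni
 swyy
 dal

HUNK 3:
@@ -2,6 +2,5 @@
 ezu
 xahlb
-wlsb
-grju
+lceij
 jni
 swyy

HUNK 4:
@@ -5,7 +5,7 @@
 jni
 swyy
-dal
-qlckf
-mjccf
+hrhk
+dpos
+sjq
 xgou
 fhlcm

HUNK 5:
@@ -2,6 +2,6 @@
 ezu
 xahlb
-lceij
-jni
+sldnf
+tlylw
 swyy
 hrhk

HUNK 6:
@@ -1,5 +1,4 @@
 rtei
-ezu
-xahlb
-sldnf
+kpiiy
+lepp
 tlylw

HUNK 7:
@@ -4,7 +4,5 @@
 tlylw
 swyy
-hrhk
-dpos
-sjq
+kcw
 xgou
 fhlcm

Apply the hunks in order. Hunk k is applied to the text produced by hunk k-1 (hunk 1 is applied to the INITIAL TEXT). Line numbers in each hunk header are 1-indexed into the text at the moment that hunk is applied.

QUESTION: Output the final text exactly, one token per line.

Answer: rtei
kpiiy
lepp
tlylw
swyy
kcw
xgou
fhlcm
yvxkj
kls

Derivation:
Hunk 1: at line 3 remove [lutx,vuxe] add [swyy,dal,qlckf] -> 12 lines: rtei ezu xahlb ddo swyy dal qlckf mjccf xgou fhlcm yvxkj kls
Hunk 2: at line 2 remove [ddo] add [wlsb,grju,jni] -> 14 lines: rtei ezu xahlb wlsb grju jni swyy dal qlckf mjccf xgou fhlcm yvxkj kls
Hunk 3: at line 2 remove [wlsb,grju] add [lceij] -> 13 lines: rtei ezu xahlb lceij jni swyy dal qlckf mjccf xgou fhlcm yvxkj kls
Hunk 4: at line 5 remove [dal,qlckf,mjccf] add [hrhk,dpos,sjq] -> 13 lines: rtei ezu xahlb lceij jni swyy hrhk dpos sjq xgou fhlcm yvxkj kls
Hunk 5: at line 2 remove [lceij,jni] add [sldnf,tlylw] -> 13 lines: rtei ezu xahlb sldnf tlylw swyy hrhk dpos sjq xgou fhlcm yvxkj kls
Hunk 6: at line 1 remove [ezu,xahlb,sldnf] add [kpiiy,lepp] -> 12 lines: rtei kpiiy lepp tlylw swyy hrhk dpos sjq xgou fhlcm yvxkj kls
Hunk 7: at line 4 remove [hrhk,dpos,sjq] add [kcw] -> 10 lines: rtei kpiiy lepp tlylw swyy kcw xgou fhlcm yvxkj kls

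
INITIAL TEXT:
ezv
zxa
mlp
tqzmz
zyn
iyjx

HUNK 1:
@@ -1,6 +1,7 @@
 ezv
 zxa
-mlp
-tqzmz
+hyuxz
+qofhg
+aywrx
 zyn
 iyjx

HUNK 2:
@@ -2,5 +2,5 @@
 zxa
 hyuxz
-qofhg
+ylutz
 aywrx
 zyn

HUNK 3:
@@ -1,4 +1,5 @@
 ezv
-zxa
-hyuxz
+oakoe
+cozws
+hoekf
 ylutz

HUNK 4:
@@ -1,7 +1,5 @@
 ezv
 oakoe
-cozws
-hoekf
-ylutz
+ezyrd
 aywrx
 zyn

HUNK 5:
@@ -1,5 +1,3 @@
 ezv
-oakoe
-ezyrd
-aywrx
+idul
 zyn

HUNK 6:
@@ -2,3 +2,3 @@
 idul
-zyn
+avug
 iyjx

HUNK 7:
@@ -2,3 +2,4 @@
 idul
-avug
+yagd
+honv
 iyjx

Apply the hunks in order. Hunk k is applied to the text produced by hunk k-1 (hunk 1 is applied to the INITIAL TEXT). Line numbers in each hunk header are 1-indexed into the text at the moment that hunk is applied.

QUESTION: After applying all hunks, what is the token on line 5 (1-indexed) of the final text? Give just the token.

Answer: iyjx

Derivation:
Hunk 1: at line 1 remove [mlp,tqzmz] add [hyuxz,qofhg,aywrx] -> 7 lines: ezv zxa hyuxz qofhg aywrx zyn iyjx
Hunk 2: at line 2 remove [qofhg] add [ylutz] -> 7 lines: ezv zxa hyuxz ylutz aywrx zyn iyjx
Hunk 3: at line 1 remove [zxa,hyuxz] add [oakoe,cozws,hoekf] -> 8 lines: ezv oakoe cozws hoekf ylutz aywrx zyn iyjx
Hunk 4: at line 1 remove [cozws,hoekf,ylutz] add [ezyrd] -> 6 lines: ezv oakoe ezyrd aywrx zyn iyjx
Hunk 5: at line 1 remove [oakoe,ezyrd,aywrx] add [idul] -> 4 lines: ezv idul zyn iyjx
Hunk 6: at line 2 remove [zyn] add [avug] -> 4 lines: ezv idul avug iyjx
Hunk 7: at line 2 remove [avug] add [yagd,honv] -> 5 lines: ezv idul yagd honv iyjx
Final line 5: iyjx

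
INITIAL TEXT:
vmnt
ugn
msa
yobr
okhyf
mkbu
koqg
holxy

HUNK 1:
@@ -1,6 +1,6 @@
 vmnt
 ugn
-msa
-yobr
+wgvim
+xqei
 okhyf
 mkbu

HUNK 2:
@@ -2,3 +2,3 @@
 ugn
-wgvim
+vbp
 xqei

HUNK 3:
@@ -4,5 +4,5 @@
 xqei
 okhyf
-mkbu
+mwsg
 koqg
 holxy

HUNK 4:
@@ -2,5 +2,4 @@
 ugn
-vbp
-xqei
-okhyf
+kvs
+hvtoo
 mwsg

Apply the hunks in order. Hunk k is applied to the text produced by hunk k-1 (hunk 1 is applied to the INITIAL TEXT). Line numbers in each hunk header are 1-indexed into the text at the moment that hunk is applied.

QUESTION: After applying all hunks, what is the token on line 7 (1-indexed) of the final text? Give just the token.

Answer: holxy

Derivation:
Hunk 1: at line 1 remove [msa,yobr] add [wgvim,xqei] -> 8 lines: vmnt ugn wgvim xqei okhyf mkbu koqg holxy
Hunk 2: at line 2 remove [wgvim] add [vbp] -> 8 lines: vmnt ugn vbp xqei okhyf mkbu koqg holxy
Hunk 3: at line 4 remove [mkbu] add [mwsg] -> 8 lines: vmnt ugn vbp xqei okhyf mwsg koqg holxy
Hunk 4: at line 2 remove [vbp,xqei,okhyf] add [kvs,hvtoo] -> 7 lines: vmnt ugn kvs hvtoo mwsg koqg holxy
Final line 7: holxy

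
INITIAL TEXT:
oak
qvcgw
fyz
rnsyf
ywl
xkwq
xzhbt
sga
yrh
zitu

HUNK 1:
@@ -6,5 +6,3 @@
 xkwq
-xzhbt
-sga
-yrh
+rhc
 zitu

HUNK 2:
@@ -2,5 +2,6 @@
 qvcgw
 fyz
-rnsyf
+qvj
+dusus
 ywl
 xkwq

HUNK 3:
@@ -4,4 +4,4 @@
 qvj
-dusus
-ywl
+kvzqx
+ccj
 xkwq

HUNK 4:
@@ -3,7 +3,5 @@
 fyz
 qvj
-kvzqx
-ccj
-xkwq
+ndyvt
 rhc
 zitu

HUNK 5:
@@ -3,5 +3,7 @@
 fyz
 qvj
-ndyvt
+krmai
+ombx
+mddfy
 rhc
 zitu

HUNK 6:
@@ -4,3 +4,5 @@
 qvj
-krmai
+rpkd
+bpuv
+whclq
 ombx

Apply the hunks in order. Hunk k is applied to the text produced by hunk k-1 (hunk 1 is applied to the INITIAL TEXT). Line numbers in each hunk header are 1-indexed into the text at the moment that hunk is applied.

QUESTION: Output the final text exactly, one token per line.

Hunk 1: at line 6 remove [xzhbt,sga,yrh] add [rhc] -> 8 lines: oak qvcgw fyz rnsyf ywl xkwq rhc zitu
Hunk 2: at line 2 remove [rnsyf] add [qvj,dusus] -> 9 lines: oak qvcgw fyz qvj dusus ywl xkwq rhc zitu
Hunk 3: at line 4 remove [dusus,ywl] add [kvzqx,ccj] -> 9 lines: oak qvcgw fyz qvj kvzqx ccj xkwq rhc zitu
Hunk 4: at line 3 remove [kvzqx,ccj,xkwq] add [ndyvt] -> 7 lines: oak qvcgw fyz qvj ndyvt rhc zitu
Hunk 5: at line 3 remove [ndyvt] add [krmai,ombx,mddfy] -> 9 lines: oak qvcgw fyz qvj krmai ombx mddfy rhc zitu
Hunk 6: at line 4 remove [krmai] add [rpkd,bpuv,whclq] -> 11 lines: oak qvcgw fyz qvj rpkd bpuv whclq ombx mddfy rhc zitu

Answer: oak
qvcgw
fyz
qvj
rpkd
bpuv
whclq
ombx
mddfy
rhc
zitu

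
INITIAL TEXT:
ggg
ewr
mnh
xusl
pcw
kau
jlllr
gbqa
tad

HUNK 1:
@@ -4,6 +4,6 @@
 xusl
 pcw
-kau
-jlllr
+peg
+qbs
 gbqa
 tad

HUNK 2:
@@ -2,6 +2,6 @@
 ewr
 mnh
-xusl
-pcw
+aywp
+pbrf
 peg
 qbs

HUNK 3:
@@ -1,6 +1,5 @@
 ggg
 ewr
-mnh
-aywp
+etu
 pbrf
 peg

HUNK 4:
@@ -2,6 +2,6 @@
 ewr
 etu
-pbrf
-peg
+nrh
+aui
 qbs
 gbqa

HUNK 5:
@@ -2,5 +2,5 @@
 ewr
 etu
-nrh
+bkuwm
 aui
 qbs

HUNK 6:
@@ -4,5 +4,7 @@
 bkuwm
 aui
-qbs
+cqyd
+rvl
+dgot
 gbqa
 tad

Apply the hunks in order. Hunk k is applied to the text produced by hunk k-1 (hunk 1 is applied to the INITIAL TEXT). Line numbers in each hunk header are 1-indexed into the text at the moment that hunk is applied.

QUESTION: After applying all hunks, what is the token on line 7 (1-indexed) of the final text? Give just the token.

Answer: rvl

Derivation:
Hunk 1: at line 4 remove [kau,jlllr] add [peg,qbs] -> 9 lines: ggg ewr mnh xusl pcw peg qbs gbqa tad
Hunk 2: at line 2 remove [xusl,pcw] add [aywp,pbrf] -> 9 lines: ggg ewr mnh aywp pbrf peg qbs gbqa tad
Hunk 3: at line 1 remove [mnh,aywp] add [etu] -> 8 lines: ggg ewr etu pbrf peg qbs gbqa tad
Hunk 4: at line 2 remove [pbrf,peg] add [nrh,aui] -> 8 lines: ggg ewr etu nrh aui qbs gbqa tad
Hunk 5: at line 2 remove [nrh] add [bkuwm] -> 8 lines: ggg ewr etu bkuwm aui qbs gbqa tad
Hunk 6: at line 4 remove [qbs] add [cqyd,rvl,dgot] -> 10 lines: ggg ewr etu bkuwm aui cqyd rvl dgot gbqa tad
Final line 7: rvl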